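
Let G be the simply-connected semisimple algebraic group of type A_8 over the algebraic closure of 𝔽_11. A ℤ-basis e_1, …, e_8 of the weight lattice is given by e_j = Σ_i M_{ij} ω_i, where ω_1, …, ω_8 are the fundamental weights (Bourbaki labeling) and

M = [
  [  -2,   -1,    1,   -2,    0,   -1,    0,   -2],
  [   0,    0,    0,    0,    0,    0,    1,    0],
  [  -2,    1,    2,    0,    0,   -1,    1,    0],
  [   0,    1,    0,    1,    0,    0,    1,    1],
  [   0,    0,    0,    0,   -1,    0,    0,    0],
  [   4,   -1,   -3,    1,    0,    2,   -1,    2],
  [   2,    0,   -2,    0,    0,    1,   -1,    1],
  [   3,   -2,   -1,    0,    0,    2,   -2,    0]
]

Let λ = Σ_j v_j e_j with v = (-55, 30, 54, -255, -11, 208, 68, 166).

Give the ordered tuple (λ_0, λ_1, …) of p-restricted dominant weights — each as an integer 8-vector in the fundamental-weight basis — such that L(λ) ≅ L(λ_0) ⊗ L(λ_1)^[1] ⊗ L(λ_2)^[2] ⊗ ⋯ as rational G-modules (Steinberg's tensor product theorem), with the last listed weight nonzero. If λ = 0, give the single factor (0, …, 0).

Compute c_i = Σ_j M_{ij} v_j with v = (-55, 30, 54, -255, -11, 208, 68, 166):
  c_1 = (-2)·(-55) + (-1)·(30) + 1·54 + (-2)·(-255) + (0)·(-11) + (-1)·(208) + 0·68 + (-2)·(166) = 104
  c_2 = (0)·(-55) + 0·30 + 0·54 + (0)·(-255) + (0)·(-11) + 0·208 + 1·68 + 0·166 = 68
  c_3 = (-2)·(-55) + 1·30 + 2·54 + (0)·(-255) + (0)·(-11) + (-1)·(208) + 1·68 + 0·166 = 108
  c_4 = (0)·(-55) + 1·30 + 0·54 + (1)·(-255) + (0)·(-11) + 0·208 + 1·68 + 1·166 = 9
  c_5 = (0)·(-55) + 0·30 + 0·54 + (0)·(-255) + (-1)·(-11) + 0·208 + 0·68 + 0·166 = 11
  c_6 = (4)·(-55) + (-1)·(30) + (-3)·(54) + (1)·(-255) + (0)·(-11) + 2·208 + (-1)·(68) + 2·166 = 13
  c_7 = (2)·(-55) + 0·30 + (-2)·(54) + (0)·(-255) + (0)·(-11) + 1·208 + (-1)·(68) + 1·166 = 88
  c_8 = (3)·(-55) + (-2)·(30) + (-1)·(54) + (0)·(-255) + (0)·(-11) + 2·208 + (-2)·(68) + 0·166 = 1
p = 11; digits c_i = Σ_j d_{ij}·11^j, 0 ≤ d_{ij} < 11:
  c_1 = 104 = 5·11^0 + 9·11^1
  c_2 = 68 = 2·11^0 + 6·11^1
  c_3 = 108 = 9·11^0 + 9·11^1
  c_4 = 9 = 9·11^0
  c_5 = 11 = 0·11^0 + 1·11^1
  c_6 = 13 = 2·11^0 + 1·11^1
  c_7 = 88 = 0·11^0 + 8·11^1
  c_8 = 1 = 1·11^0
p-restricted factor λ_0 = (5, 2, 9, 9, 0, 2, 0, 1)
p-restricted factor λ_1 = (9, 6, 9, 0, 1, 1, 8, 0)

((5, 2, 9, 9, 0, 2, 0, 1), (9, 6, 9, 0, 1, 1, 8, 0))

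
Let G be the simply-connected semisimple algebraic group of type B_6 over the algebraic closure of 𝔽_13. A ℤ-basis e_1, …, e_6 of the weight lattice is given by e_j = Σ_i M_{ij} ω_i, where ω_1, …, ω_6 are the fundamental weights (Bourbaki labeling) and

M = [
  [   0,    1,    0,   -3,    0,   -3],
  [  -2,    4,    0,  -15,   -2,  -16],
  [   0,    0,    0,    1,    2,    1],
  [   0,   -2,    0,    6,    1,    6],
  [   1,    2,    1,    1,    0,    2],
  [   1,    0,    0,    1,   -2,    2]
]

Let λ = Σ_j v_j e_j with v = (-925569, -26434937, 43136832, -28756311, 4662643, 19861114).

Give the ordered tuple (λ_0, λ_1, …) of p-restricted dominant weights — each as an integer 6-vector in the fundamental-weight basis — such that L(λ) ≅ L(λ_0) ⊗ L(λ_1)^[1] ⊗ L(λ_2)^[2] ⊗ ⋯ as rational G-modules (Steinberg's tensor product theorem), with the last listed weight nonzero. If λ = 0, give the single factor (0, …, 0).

((1, 8, 10, 9, 12, 10), (2, 5, 11, 3, 4, 1), (1, 8, 9, 1, 11, 6), (10, 4, 0, 9, 9, 0), (8, 12, 2, 2, 10, 12), (0, 0, 1, 11, 0, 1))

ω-coordinates c = M·v, v = (-925569, -26434937, 43136832, -28756311, 4662643, 19861114):
  c_1 = 0*-925569 + 1*-26434937 + 0*43136832 + -3*-28756311 + 0*4662643 + -3*19861114 = 250654
  c_2 = -2*-925569 + 4*-26434937 + 0*43136832 + -15*-28756311 + -2*4662643 + -16*19861114 = 352945
  c_3 = 0*-925569 + 0*-26434937 + 0*43136832 + 1*-28756311 + 2*4662643 + 1*19861114 = 430089
  c_4 = 0*-925569 + -2*-26434937 + 0*43136832 + 6*-28756311 + 1*4662643 + 6*19861114 = 4161335
  c_5 = 1*-925569 + 2*-26434937 + 1*43136832 + 1*-28756311 + 0*4662643 + 2*19861114 = 307306
  c_6 = 1*-925569 + 0*-26434937 + 0*43136832 + 1*-28756311 + -2*4662643 + 2*19861114 = 715062
Expand coordinatewise in base 13:
  c_1 = 250654 = 1·13^0 + 2·13^1 + 1·13^2 + 10·13^3 + 8·13^4
  c_2 = 352945 = 8·13^0 + 5·13^1 + 8·13^2 + 4·13^3 + 12·13^4
  c_3 = 430089 = 10·13^0 + 11·13^1 + 9·13^2 + 0·13^3 + 2·13^4 + 1·13^5
  c_4 = 4161335 = 9·13^0 + 3·13^1 + 1·13^2 + 9·13^3 + 2·13^4 + 11·13^5
  c_5 = 307306 = 12·13^0 + 4·13^1 + 11·13^2 + 9·13^3 + 10·13^4
  c_6 = 715062 = 10·13^0 + 1·13^1 + 6·13^2 + 0·13^3 + 12·13^4 + 1·13^5
Factor λ_0 = (1, 8, 10, 9, 12, 10)
Factor λ_1 = (2, 5, 11, 3, 4, 1)
Factor λ_2 = (1, 8, 9, 1, 11, 6)
Factor λ_3 = (10, 4, 0, 9, 9, 0)
Factor λ_4 = (8, 12, 2, 2, 10, 12)
Factor λ_5 = (0, 0, 1, 11, 0, 1)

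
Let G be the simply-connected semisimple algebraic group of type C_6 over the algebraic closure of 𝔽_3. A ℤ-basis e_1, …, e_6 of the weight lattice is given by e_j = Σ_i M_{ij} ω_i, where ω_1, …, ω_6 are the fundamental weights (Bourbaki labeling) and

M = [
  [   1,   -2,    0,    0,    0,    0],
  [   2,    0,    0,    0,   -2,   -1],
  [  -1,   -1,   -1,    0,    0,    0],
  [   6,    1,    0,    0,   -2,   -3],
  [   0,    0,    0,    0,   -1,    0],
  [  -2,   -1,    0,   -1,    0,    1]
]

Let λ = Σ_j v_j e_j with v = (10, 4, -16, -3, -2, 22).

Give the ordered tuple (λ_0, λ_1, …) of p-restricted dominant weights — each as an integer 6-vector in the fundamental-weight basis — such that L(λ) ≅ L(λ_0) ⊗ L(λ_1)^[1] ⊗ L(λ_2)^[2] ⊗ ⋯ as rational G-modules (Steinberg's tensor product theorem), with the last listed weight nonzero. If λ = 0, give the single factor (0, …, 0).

ω-coordinates c = M·v, v = (10, 4, -16, -3, -2, 22):
  c_1 = (1)·(10) + (-2)·(4) + (0)·(-16) + (0)·(-3) + (0)·(-2) + (0)·(22) = 2
  c_2 = (2)·(10) + (0)·(4) + (0)·(-16) + (0)·(-3) + (-2)·(-2) + (-1)·(22) = 2
  c_3 = (-1)·(10) + (-1)·(4) + (-1)·(-16) + (0)·(-3) + (0)·(-2) + (0)·(22) = 2
  c_4 = (6)·(10) + (1)·(4) + (0)·(-16) + (0)·(-3) + (-2)·(-2) + (-3)·(22) = 2
  c_5 = (0)·(10) + (0)·(4) + (0)·(-16) + (0)·(-3) + (-1)·(-2) + (0)·(22) = 2
  c_6 = (-2)·(10) + (-1)·(4) + (0)·(-16) + (-1)·(-3) + (0)·(-2) + (1)·(22) = 1
p = 3; digits c_i = Σ_j d_{ij}·3^j, 0 ≤ d_{ij} < 3:
  c_1 = 2 = 2·3^0
  c_2 = 2 = 2·3^0
  c_3 = 2 = 2·3^0
  c_4 = 2 = 2·3^0
  c_5 = 2 = 2·3^0
  c_6 = 1 = 1·3^0
p-restricted factor λ_0 = (2, 2, 2, 2, 2, 1)

((2, 2, 2, 2, 2, 1),)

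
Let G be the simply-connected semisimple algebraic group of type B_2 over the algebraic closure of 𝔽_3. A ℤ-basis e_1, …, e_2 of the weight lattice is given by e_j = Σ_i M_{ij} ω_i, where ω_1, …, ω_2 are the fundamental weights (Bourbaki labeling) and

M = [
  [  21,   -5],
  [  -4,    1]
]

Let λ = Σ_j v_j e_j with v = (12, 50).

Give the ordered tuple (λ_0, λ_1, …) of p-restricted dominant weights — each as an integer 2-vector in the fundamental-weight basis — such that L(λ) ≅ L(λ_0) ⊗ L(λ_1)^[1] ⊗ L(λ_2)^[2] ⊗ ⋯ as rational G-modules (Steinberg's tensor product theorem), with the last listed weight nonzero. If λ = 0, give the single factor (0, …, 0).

((2, 2),)

In the fundamental-weight basis, λ has coordinates c = M·v (v = (12, 50)):
  c_1 = (21)·(12) + (-5)·(50) = 2
  c_2 = (-4)·(12) + (1)·(50) = 2
Base-3 expansion of each c_i:
  c_1 = 2 = 2·3^0
  c_2 = 2 = 2·3^0
p-restricted factor λ_0 = (2, 2)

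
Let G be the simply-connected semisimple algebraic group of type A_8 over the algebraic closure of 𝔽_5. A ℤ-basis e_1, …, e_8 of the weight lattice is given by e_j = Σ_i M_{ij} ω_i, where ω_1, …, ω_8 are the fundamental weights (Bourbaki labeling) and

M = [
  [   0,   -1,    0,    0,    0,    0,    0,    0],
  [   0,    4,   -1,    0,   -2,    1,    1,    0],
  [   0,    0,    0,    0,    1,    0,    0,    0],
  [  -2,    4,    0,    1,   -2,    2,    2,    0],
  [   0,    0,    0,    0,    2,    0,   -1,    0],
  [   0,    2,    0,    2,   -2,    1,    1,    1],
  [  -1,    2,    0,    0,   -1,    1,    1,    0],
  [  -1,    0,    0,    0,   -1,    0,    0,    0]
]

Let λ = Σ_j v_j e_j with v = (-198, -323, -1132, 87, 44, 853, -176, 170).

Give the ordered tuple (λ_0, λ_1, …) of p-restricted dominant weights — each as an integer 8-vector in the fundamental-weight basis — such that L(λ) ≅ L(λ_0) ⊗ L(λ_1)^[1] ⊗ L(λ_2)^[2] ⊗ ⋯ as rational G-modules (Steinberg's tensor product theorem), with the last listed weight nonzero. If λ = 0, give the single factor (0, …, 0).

((3, 4, 4, 2, 4, 2, 0, 4), (4, 0, 3, 1, 2, 2, 2, 0), (2, 2, 1, 3, 0, 1, 2, 1), (2, 3, 0, 3, 2, 2, 1, 1))

Compute c_i = Σ_j M_{ij} v_j with v = (-198, -323, -1132, 87, 44, 853, -176, 170):
  c_1 = (0)·(-198) + (-1)·(-323) + (0)·(-1132) + 0·87 + 0·44 + 0·853 + (0)·(-176) + 0·170 = 323
  c_2 = (0)·(-198) + (4)·(-323) + (-1)·(-1132) + 0·87 + (-2)·(44) + 1·853 + (1)·(-176) + 0·170 = 429
  c_3 = (0)·(-198) + (0)·(-323) + (0)·(-1132) + 0·87 + 1·44 + 0·853 + (0)·(-176) + 0·170 = 44
  c_4 = (-2)·(-198) + (4)·(-323) + (0)·(-1132) + 1·87 + (-2)·(44) + 2·853 + (2)·(-176) + 0·170 = 457
  c_5 = (0)·(-198) + (0)·(-323) + (0)·(-1132) + 0·87 + 2·44 + 0·853 + (-1)·(-176) + 0·170 = 264
  c_6 = (0)·(-198) + (2)·(-323) + (0)·(-1132) + 2·87 + (-2)·(44) + 1·853 + (1)·(-176) + 1·170 = 287
  c_7 = (-1)·(-198) + (2)·(-323) + (0)·(-1132) + 0·87 + (-1)·(44) + 1·853 + (1)·(-176) + 0·170 = 185
  c_8 = (-1)·(-198) + (0)·(-323) + (0)·(-1132) + 0·87 + (-1)·(44) + 0·853 + (0)·(-176) + 0·170 = 154
p = 5; digits c_i = Σ_j d_{ij}·5^j, 0 ≤ d_{ij} < 5:
  c_1 = 323 = 3·5^0 + 4·5^1 + 2·5^2 + 2·5^3
  c_2 = 429 = 4·5^0 + 0·5^1 + 2·5^2 + 3·5^3
  c_3 = 44 = 4·5^0 + 3·5^1 + 1·5^2
  c_4 = 457 = 2·5^0 + 1·5^1 + 3·5^2 + 3·5^3
  c_5 = 264 = 4·5^0 + 2·5^1 + 0·5^2 + 2·5^3
  c_6 = 287 = 2·5^0 + 2·5^1 + 1·5^2 + 2·5^3
  c_7 = 185 = 0·5^0 + 2·5^1 + 2·5^2 + 1·5^3
  c_8 = 154 = 4·5^0 + 0·5^1 + 1·5^2 + 1·5^3
Factor λ_0 = (3, 4, 4, 2, 4, 2, 0, 4)
Factor λ_1 = (4, 0, 3, 1, 2, 2, 2, 0)
Factor λ_2 = (2, 2, 1, 3, 0, 1, 2, 1)
Factor λ_3 = (2, 3, 0, 3, 2, 2, 1, 1)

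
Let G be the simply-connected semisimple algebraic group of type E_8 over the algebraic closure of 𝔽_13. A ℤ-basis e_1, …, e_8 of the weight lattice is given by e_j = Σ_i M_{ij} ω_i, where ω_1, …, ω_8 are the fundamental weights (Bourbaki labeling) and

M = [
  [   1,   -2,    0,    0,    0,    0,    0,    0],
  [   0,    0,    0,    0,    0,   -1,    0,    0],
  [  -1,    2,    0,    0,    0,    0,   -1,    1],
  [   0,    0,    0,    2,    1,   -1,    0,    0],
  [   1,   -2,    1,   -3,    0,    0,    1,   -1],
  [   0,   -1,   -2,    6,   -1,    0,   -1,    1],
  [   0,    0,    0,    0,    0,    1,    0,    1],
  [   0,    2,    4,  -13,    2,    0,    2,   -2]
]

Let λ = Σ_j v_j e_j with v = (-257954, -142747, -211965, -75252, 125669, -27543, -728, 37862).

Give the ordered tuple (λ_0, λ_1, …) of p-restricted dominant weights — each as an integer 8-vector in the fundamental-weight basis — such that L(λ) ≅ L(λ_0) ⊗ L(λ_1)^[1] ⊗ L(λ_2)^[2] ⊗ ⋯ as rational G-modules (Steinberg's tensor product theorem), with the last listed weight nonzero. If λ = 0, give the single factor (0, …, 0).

((6, 9, 0, 4, 11, 6, 10, 9), (12, 12, 5, 0, 2, 2, 0, 11), (6, 6, 0, 3, 3, 10, 9, 8), (12, 12, 5, 1, 1, 12, 4, 8))

Compute c_i = Σ_j M_{ij} v_j with v = (-257954, -142747, -211965, -75252, 125669, -27543, -728, 37862):
  c_1 = (1)·(-257954) + (-2)·(-142747) + (0)·(-211965) + (0)·(-75252) + 0·125669 + (0)·(-27543) + (0)·(-728) + 0·37862 = 27540
  c_2 = (0)·(-257954) + (0)·(-142747) + (0)·(-211965) + (0)·(-75252) + 0·125669 + (-1)·(-27543) + (0)·(-728) + 0·37862 = 27543
  c_3 = (-1)·(-257954) + (2)·(-142747) + (0)·(-211965) + (0)·(-75252) + 0·125669 + (0)·(-27543) + (-1)·(-728) + 1·37862 = 11050
  c_4 = (0)·(-257954) + (0)·(-142747) + (0)·(-211965) + (2)·(-75252) + 1·125669 + (-1)·(-27543) + (0)·(-728) + 0·37862 = 2708
  c_5 = (1)·(-257954) + (-2)·(-142747) + (1)·(-211965) + (-3)·(-75252) + 0·125669 + (0)·(-27543) + (1)·(-728) + (-1)·(37862) = 2741
  c_6 = (0)·(-257954) + (-1)·(-142747) + (-2)·(-211965) + (6)·(-75252) + (-1)·(125669) + (0)·(-27543) + (-1)·(-728) + 1·37862 = 28086
  c_7 = (0)·(-257954) + (0)·(-142747) + (0)·(-211965) + (0)·(-75252) + 0·125669 + (1)·(-27543) + (0)·(-728) + 1·37862 = 10319
  c_8 = (0)·(-257954) + (2)·(-142747) + (4)·(-211965) + (-13)·(-75252) + 2·125669 + (0)·(-27543) + (2)·(-728) + (-2)·(37862) = 19080
Expand coordinatewise in base 13:
  c_1 = 27540 = 6·13^0 + 12·13^1 + 6·13^2 + 12·13^3
  c_2 = 27543 = 9·13^0 + 12·13^1 + 6·13^2 + 12·13^3
  c_3 = 11050 = 0·13^0 + 5·13^1 + 0·13^2 + 5·13^3
  c_4 = 2708 = 4·13^0 + 0·13^1 + 3·13^2 + 1·13^3
  c_5 = 2741 = 11·13^0 + 2·13^1 + 3·13^2 + 1·13^3
  c_6 = 28086 = 6·13^0 + 2·13^1 + 10·13^2 + 12·13^3
  c_7 = 10319 = 10·13^0 + 0·13^1 + 9·13^2 + 4·13^3
  c_8 = 19080 = 9·13^0 + 11·13^1 + 8·13^2 + 8·13^3
λ_0 = (6, 9, 0, 4, 11, 6, 10, 9)
λ_1 = (12, 12, 5, 0, 2, 2, 0, 11)
λ_2 = (6, 6, 0, 3, 3, 10, 9, 8)
λ_3 = (12, 12, 5, 1, 1, 12, 4, 8)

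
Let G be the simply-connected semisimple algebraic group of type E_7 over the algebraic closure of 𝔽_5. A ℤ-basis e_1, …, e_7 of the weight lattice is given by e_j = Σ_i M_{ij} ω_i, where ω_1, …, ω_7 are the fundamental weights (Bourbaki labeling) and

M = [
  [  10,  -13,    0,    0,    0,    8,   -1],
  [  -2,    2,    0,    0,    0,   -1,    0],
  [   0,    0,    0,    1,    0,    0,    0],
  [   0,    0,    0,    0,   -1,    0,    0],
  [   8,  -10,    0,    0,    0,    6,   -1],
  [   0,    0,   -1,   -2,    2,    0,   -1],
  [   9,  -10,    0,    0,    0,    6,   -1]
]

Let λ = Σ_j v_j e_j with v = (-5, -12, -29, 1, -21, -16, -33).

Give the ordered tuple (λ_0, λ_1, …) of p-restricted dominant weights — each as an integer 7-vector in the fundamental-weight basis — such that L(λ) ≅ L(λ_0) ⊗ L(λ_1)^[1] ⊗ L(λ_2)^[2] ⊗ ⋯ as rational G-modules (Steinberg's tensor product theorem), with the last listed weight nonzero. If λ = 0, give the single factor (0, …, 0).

Compute c_i = Σ_j M_{ij} v_j with v = (-5, -12, -29, 1, -21, -16, -33):
  c_1 = (10)·(-5) + (-13)·(-12) + (0)·(-29) + 0·1 + (0)·(-21) + (8)·(-16) + (-1)·(-33) = 11
  c_2 = (-2)·(-5) + (2)·(-12) + (0)·(-29) + 0·1 + (0)·(-21) + (-1)·(-16) + (0)·(-33) = 2
  c_3 = (0)·(-5) + (0)·(-12) + (0)·(-29) + 1·1 + (0)·(-21) + (0)·(-16) + (0)·(-33) = 1
  c_4 = (0)·(-5) + (0)·(-12) + (0)·(-29) + 0·1 + (-1)·(-21) + (0)·(-16) + (0)·(-33) = 21
  c_5 = (8)·(-5) + (-10)·(-12) + (0)·(-29) + 0·1 + (0)·(-21) + (6)·(-16) + (-1)·(-33) = 17
  c_6 = (0)·(-5) + (0)·(-12) + (-1)·(-29) + (-2)·(1) + (2)·(-21) + (0)·(-16) + (-1)·(-33) = 18
  c_7 = (9)·(-5) + (-10)·(-12) + (0)·(-29) + 0·1 + (0)·(-21) + (6)·(-16) + (-1)·(-33) = 12
p = 5; digits c_i = Σ_j d_{ij}·5^j, 0 ≤ d_{ij} < 5:
  c_1 = 11 = 1·5^0 + 2·5^1
  c_2 = 2 = 2·5^0
  c_3 = 1 = 1·5^0
  c_4 = 21 = 1·5^0 + 4·5^1
  c_5 = 17 = 2·5^0 + 3·5^1
  c_6 = 18 = 3·5^0 + 3·5^1
  c_7 = 12 = 2·5^0 + 2·5^1
λ_0 = (1, 2, 1, 1, 2, 3, 2)
λ_1 = (2, 0, 0, 4, 3, 3, 2)

((1, 2, 1, 1, 2, 3, 2), (2, 0, 0, 4, 3, 3, 2))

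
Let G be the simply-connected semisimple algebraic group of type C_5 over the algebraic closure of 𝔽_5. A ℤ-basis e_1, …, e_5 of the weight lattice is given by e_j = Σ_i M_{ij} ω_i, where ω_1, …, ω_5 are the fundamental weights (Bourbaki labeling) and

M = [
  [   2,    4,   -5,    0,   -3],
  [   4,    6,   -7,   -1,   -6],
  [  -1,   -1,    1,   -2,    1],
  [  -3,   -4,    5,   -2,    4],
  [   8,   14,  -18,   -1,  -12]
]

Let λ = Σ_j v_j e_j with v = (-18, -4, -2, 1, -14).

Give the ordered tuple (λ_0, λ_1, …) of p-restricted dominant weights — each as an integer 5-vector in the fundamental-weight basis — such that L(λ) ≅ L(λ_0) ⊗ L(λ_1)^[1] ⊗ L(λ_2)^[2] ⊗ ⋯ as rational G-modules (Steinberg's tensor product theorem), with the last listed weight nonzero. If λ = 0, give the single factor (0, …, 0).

((0, 1, 4, 2, 3),)

Converting to the ω-basis (c_i = row i of M dotted with v = (-18, -4, -2, 1, -14)):
  c_1 = (2)·(-18) + (4)·(-4) + (-5)·(-2) + (0)·(1) + (-3)·(-14) = 0
  c_2 = (4)·(-18) + (6)·(-4) + (-7)·(-2) + (-1)·(1) + (-6)·(-14) = 1
  c_3 = (-1)·(-18) + (-1)·(-4) + (1)·(-2) + (-2)·(1) + (1)·(-14) = 4
  c_4 = (-3)·(-18) + (-4)·(-4) + (5)·(-2) + (-2)·(1) + (4)·(-14) = 2
  c_5 = (8)·(-18) + (14)·(-4) + (-18)·(-2) + (-1)·(1) + (-12)·(-14) = 3
Expand coordinatewise in base 5:
  c_1 = 0
  c_2 = 1 = 1·5^0
  c_3 = 4 = 4·5^0
  c_4 = 2 = 2·5^0
  c_5 = 3 = 3·5^0
Factor λ_0 = (0, 1, 4, 2, 3)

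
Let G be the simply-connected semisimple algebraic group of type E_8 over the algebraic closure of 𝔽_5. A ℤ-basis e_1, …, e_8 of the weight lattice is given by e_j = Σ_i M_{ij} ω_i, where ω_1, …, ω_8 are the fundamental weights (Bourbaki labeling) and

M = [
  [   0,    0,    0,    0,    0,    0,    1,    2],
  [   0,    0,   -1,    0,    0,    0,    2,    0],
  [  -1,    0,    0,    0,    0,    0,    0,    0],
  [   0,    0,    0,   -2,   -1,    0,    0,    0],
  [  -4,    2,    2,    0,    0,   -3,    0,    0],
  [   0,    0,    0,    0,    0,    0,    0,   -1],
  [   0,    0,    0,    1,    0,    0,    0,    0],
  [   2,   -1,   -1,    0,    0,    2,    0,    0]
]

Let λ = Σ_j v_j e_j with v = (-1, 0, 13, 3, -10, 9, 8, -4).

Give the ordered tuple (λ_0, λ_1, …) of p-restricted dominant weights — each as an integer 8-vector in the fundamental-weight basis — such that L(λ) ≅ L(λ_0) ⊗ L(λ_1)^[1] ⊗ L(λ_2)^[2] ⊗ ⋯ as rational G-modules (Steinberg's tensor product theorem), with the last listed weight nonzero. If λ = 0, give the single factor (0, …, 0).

((0, 3, 1, 4, 3, 4, 3, 3),)

In the fundamental-weight basis, λ has coordinates c = M·v (v = (-1, 0, 13, 3, -10, 9, 8, -4)):
  c_1 = (0)·(-1) + (0)·(0) + (0)·(13) + (0)·(3) + (0)·(-10) + (0)·(9) + (1)·(8) + (2)·(-4) = 0
  c_2 = (0)·(-1) + (0)·(0) + (-1)·(13) + (0)·(3) + (0)·(-10) + (0)·(9) + (2)·(8) + (0)·(-4) = 3
  c_3 = (-1)·(-1) + (0)·(0) + (0)·(13) + (0)·(3) + (0)·(-10) + (0)·(9) + (0)·(8) + (0)·(-4) = 1
  c_4 = (0)·(-1) + (0)·(0) + (0)·(13) + (-2)·(3) + (-1)·(-10) + (0)·(9) + (0)·(8) + (0)·(-4) = 4
  c_5 = (-4)·(-1) + (2)·(0) + (2)·(13) + (0)·(3) + (0)·(-10) + (-3)·(9) + (0)·(8) + (0)·(-4) = 3
  c_6 = (0)·(-1) + (0)·(0) + (0)·(13) + (0)·(3) + (0)·(-10) + (0)·(9) + (0)·(8) + (-1)·(-4) = 4
  c_7 = (0)·(-1) + (0)·(0) + (0)·(13) + (1)·(3) + (0)·(-10) + (0)·(9) + (0)·(8) + (0)·(-4) = 3
  c_8 = (2)·(-1) + (-1)·(0) + (-1)·(13) + (0)·(3) + (0)·(-10) + (2)·(9) + (0)·(8) + (0)·(-4) = 3
p = 5; digits c_i = Σ_j d_{ij}·5^j, 0 ≤ d_{ij} < 5:
  c_1 = 0
  c_2 = 3 = 3·5^0
  c_3 = 1 = 1·5^0
  c_4 = 4 = 4·5^0
  c_5 = 3 = 3·5^0
  c_6 = 4 = 4·5^0
  c_7 = 3 = 3·5^0
  c_8 = 3 = 3·5^0
λ_0 = (0, 3, 1, 4, 3, 4, 3, 3)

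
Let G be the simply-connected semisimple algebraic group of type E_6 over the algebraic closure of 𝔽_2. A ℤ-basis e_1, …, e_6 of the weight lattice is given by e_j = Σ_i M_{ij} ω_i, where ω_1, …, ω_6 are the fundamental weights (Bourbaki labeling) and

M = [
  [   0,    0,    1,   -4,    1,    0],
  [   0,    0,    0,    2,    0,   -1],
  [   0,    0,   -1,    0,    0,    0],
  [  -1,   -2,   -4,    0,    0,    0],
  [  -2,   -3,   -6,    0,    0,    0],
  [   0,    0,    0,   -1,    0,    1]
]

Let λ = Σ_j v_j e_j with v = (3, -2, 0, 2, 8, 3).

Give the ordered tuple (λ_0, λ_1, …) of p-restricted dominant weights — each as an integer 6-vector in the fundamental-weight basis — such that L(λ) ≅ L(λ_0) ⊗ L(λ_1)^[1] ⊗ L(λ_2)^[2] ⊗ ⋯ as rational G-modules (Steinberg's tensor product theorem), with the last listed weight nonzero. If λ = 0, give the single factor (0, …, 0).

Compute c_i = Σ_j M_{ij} v_j with v = (3, -2, 0, 2, 8, 3):
  c_1 = (0)·(3) + (0)·(-2) + (1)·(0) + (-4)·(2) + (1)·(8) + (0)·(3) = 0
  c_2 = (0)·(3) + (0)·(-2) + (0)·(0) + (2)·(2) + (0)·(8) + (-1)·(3) = 1
  c_3 = (0)·(3) + (0)·(-2) + (-1)·(0) + (0)·(2) + (0)·(8) + (0)·(3) = 0
  c_4 = (-1)·(3) + (-2)·(-2) + (-4)·(0) + (0)·(2) + (0)·(8) + (0)·(3) = 1
  c_5 = (-2)·(3) + (-3)·(-2) + (-6)·(0) + (0)·(2) + (0)·(8) + (0)·(3) = 0
  c_6 = (0)·(3) + (0)·(-2) + (0)·(0) + (-1)·(2) + (0)·(8) + (1)·(3) = 1
Writing each c_i in base p = 2:
  c_1 = 0
  c_2 = 1 = 1·2^0
  c_3 = 0
  c_4 = 1 = 1·2^0
  c_5 = 0
  c_6 = 1 = 1·2^0
λ_0 = (0, 1, 0, 1, 0, 1)

((0, 1, 0, 1, 0, 1),)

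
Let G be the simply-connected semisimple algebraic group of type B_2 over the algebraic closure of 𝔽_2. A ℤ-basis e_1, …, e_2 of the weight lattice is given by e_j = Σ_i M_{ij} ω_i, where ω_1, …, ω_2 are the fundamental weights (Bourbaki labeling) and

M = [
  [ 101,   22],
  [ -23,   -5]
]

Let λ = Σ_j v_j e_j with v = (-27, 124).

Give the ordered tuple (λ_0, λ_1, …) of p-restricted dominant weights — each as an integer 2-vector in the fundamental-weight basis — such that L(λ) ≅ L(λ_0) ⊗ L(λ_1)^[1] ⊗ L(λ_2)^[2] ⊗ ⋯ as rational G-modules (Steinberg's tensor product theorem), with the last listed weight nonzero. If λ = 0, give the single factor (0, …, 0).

ω-coordinates c = M·v, v = (-27, 124):
  c_1 = 101*-27 + 22*124 = 1
  c_2 = -23*-27 + -5*124 = 1
p = 2; digits c_i = Σ_j d_{ij}·2^j, 0 ≤ d_{ij} < 2:
  c_1 = 1 = 1·2^0
  c_2 = 1 = 1·2^0
p-restricted factor λ_0 = (1, 1)

((1, 1),)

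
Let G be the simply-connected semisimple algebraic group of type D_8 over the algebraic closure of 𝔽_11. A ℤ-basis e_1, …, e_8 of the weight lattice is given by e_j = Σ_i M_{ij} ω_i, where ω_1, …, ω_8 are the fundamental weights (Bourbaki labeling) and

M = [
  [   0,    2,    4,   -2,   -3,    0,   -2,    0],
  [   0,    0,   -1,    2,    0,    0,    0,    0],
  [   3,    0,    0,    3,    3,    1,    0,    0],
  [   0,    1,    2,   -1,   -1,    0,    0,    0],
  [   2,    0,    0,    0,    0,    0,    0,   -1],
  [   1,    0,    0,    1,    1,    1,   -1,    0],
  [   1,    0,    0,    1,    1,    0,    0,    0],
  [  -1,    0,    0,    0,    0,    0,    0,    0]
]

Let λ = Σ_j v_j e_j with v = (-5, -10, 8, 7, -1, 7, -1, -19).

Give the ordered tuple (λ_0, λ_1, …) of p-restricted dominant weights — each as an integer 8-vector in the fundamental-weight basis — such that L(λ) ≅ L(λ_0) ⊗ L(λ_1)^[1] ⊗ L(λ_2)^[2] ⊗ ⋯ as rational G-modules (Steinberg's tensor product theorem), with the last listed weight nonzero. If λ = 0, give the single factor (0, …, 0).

In the fundamental-weight basis, λ has coordinates c = M·v (v = (-5, -10, 8, 7, -1, 7, -1, -19)):
  c_1 = 0*-5 + 2*-10 + 4*8 + -2*7 + -3*-1 + 0*7 + -2*-1 + 0*-19 = 3
  c_2 = 0*-5 + 0*-10 + -1*8 + 2*7 + 0*-1 + 0*7 + 0*-1 + 0*-19 = 6
  c_3 = 3*-5 + 0*-10 + 0*8 + 3*7 + 3*-1 + 1*7 + 0*-1 + 0*-19 = 10
  c_4 = 0*-5 + 1*-10 + 2*8 + -1*7 + -1*-1 + 0*7 + 0*-1 + 0*-19 = 0
  c_5 = 2*-5 + 0*-10 + 0*8 + 0*7 + 0*-1 + 0*7 + 0*-1 + -1*-19 = 9
  c_6 = 1*-5 + 0*-10 + 0*8 + 1*7 + 1*-1 + 1*7 + -1*-1 + 0*-19 = 9
  c_7 = 1*-5 + 0*-10 + 0*8 + 1*7 + 1*-1 + 0*7 + 0*-1 + 0*-19 = 1
  c_8 = -1*-5 + 0*-10 + 0*8 + 0*7 + 0*-1 + 0*7 + 0*-1 + 0*-19 = 5
Expand coordinatewise in base 11:
  c_1 = 3 = 3·11^0
  c_2 = 6 = 6·11^0
  c_3 = 10 = 10·11^0
  c_4 = 0
  c_5 = 9 = 9·11^0
  c_6 = 9 = 9·11^0
  c_7 = 1 = 1·11^0
  c_8 = 5 = 5·11^0
λ_0 = (3, 6, 10, 0, 9, 9, 1, 5)

((3, 6, 10, 0, 9, 9, 1, 5),)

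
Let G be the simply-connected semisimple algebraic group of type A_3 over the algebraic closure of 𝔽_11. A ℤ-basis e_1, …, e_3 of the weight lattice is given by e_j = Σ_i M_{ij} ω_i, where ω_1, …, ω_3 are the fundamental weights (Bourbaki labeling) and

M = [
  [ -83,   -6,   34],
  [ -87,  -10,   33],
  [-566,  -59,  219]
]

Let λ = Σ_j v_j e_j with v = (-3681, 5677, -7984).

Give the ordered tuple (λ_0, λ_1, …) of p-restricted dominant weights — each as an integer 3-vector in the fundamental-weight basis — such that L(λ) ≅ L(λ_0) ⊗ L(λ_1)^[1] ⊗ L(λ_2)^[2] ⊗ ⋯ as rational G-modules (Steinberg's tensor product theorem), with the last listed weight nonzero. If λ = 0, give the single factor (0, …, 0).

Compute c_i = Σ_j M_{ij} v_j with v = (-3681, 5677, -7984):
  c_1 = (-83)·(-3681) + (-6)·(5677) + (34)·(-7984) = 5
  c_2 = (-87)·(-3681) + (-10)·(5677) + (33)·(-7984) = 5
  c_3 = (-566)·(-3681) + (-59)·(5677) + (219)·(-7984) = 7
Base-11 expansion of each c_i:
  c_1 = 5 = 5·11^0
  c_2 = 5 = 5·11^0
  c_3 = 7 = 7·11^0
λ_0 = (5, 5, 7)

((5, 5, 7),)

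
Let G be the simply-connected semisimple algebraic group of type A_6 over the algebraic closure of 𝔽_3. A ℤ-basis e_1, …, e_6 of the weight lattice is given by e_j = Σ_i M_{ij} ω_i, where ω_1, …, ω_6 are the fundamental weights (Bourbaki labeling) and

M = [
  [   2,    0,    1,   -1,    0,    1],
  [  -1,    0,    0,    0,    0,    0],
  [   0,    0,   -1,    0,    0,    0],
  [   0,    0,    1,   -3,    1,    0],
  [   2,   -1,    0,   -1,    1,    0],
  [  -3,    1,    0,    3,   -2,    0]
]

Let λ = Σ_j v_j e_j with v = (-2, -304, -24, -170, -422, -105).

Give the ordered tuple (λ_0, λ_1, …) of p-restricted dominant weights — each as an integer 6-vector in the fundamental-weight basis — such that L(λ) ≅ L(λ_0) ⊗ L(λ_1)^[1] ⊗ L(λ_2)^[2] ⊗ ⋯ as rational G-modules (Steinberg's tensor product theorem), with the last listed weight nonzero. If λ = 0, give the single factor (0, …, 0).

ω-coordinates c = M·v, v = (-2, -304, -24, -170, -422, -105):
  c_1 = (2)·(-2) + (0)·(-304) + (1)·(-24) + (-1)·(-170) + (0)·(-422) + (1)·(-105) = 37
  c_2 = (-1)·(-2) + (0)·(-304) + (0)·(-24) + (0)·(-170) + (0)·(-422) + (0)·(-105) = 2
  c_3 = (0)·(-2) + (0)·(-304) + (-1)·(-24) + (0)·(-170) + (0)·(-422) + (0)·(-105) = 24
  c_4 = (0)·(-2) + (0)·(-304) + (1)·(-24) + (-3)·(-170) + (1)·(-422) + (0)·(-105) = 64
  c_5 = (2)·(-2) + (-1)·(-304) + (0)·(-24) + (-1)·(-170) + (1)·(-422) + (0)·(-105) = 48
  c_6 = (-3)·(-2) + (1)·(-304) + (0)·(-24) + (3)·(-170) + (-2)·(-422) + (0)·(-105) = 36
Expand coordinatewise in base 3:
  c_1 = 37 = 1·3^0 + 0·3^1 + 1·3^2 + 1·3^3
  c_2 = 2 = 2·3^0
  c_3 = 24 = 0·3^0 + 2·3^1 + 2·3^2
  c_4 = 64 = 1·3^0 + 0·3^1 + 1·3^2 + 2·3^3
  c_5 = 48 = 0·3^0 + 1·3^1 + 2·3^2 + 1·3^3
  c_6 = 36 = 0·3^0 + 0·3^1 + 1·3^2 + 1·3^3
p-restricted factor λ_0 = (1, 2, 0, 1, 0, 0)
p-restricted factor λ_1 = (0, 0, 2, 0, 1, 0)
p-restricted factor λ_2 = (1, 0, 2, 1, 2, 1)
p-restricted factor λ_3 = (1, 0, 0, 2, 1, 1)

((1, 2, 0, 1, 0, 0), (0, 0, 2, 0, 1, 0), (1, 0, 2, 1, 2, 1), (1, 0, 0, 2, 1, 1))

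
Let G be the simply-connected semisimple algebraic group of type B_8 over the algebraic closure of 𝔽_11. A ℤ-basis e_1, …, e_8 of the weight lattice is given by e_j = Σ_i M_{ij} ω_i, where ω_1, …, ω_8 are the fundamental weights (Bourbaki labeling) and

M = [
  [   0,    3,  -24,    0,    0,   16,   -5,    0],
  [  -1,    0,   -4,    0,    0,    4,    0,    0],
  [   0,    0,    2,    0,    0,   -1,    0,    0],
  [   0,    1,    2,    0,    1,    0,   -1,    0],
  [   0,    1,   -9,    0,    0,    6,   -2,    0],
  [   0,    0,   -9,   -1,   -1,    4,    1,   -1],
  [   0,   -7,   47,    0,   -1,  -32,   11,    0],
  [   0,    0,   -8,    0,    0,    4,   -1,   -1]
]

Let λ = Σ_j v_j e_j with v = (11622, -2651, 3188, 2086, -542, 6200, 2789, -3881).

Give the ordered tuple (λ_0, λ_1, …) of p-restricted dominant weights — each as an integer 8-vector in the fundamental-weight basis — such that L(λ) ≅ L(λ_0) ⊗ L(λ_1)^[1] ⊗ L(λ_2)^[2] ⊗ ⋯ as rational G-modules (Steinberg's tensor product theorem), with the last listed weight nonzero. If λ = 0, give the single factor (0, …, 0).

Change of basis e → ω: c = M·v where v = (11622, -2651, 3188, 2086, -542, 6200, 2789, -3881):
  c_1 = 0·11622 + (3)·(-2651) + (-24)·(3188) + 0·2086 + (0)·(-542) + 16·6200 + (-5)·(2789) + (0)·(-3881) = 790
  c_2 = (-1)·(11622) + (0)·(-2651) + (-4)·(3188) + 0·2086 + (0)·(-542) + 4·6200 + 0·2789 + (0)·(-3881) = 426
  c_3 = 0·11622 + (0)·(-2651) + 2·3188 + 0·2086 + (0)·(-542) + (-1)·(6200) + 0·2789 + (0)·(-3881) = 176
  c_4 = 0·11622 + (1)·(-2651) + 2·3188 + 0·2086 + (1)·(-542) + 0·6200 + (-1)·(2789) + (0)·(-3881) = 394
  c_5 = 0·11622 + (1)·(-2651) + (-9)·(3188) + 0·2086 + (0)·(-542) + 6·6200 + (-2)·(2789) + (0)·(-3881) = 279
  c_6 = 0·11622 + (0)·(-2651) + (-9)·(3188) + (-1)·(2086) + (-1)·(-542) + 4·6200 + 1·2789 + (-1)·(-3881) = 1234
  c_7 = 0·11622 + (-7)·(-2651) + 47·3188 + 0·2086 + (-1)·(-542) + (-32)·(6200) + 11·2789 + (0)·(-3881) = 1214
  c_8 = 0·11622 + (0)·(-2651) + (-8)·(3188) + 0·2086 + (0)·(-542) + 4·6200 + (-1)·(2789) + (-1)·(-3881) = 388
Expand coordinatewise in base 11:
  c_1 = 790 = 9·11^0 + 5·11^1 + 6·11^2
  c_2 = 426 = 8·11^0 + 5·11^1 + 3·11^2
  c_3 = 176 = 0·11^0 + 5·11^1 + 1·11^2
  c_4 = 394 = 9·11^0 + 2·11^1 + 3·11^2
  c_5 = 279 = 4·11^0 + 3·11^1 + 2·11^2
  c_6 = 1234 = 2·11^0 + 2·11^1 + 10·11^2
  c_7 = 1214 = 4·11^0 + 0·11^1 + 10·11^2
  c_8 = 388 = 3·11^0 + 2·11^1 + 3·11^2
λ_0 = (9, 8, 0, 9, 4, 2, 4, 3)
λ_1 = (5, 5, 5, 2, 3, 2, 0, 2)
λ_2 = (6, 3, 1, 3, 2, 10, 10, 3)

((9, 8, 0, 9, 4, 2, 4, 3), (5, 5, 5, 2, 3, 2, 0, 2), (6, 3, 1, 3, 2, 10, 10, 3))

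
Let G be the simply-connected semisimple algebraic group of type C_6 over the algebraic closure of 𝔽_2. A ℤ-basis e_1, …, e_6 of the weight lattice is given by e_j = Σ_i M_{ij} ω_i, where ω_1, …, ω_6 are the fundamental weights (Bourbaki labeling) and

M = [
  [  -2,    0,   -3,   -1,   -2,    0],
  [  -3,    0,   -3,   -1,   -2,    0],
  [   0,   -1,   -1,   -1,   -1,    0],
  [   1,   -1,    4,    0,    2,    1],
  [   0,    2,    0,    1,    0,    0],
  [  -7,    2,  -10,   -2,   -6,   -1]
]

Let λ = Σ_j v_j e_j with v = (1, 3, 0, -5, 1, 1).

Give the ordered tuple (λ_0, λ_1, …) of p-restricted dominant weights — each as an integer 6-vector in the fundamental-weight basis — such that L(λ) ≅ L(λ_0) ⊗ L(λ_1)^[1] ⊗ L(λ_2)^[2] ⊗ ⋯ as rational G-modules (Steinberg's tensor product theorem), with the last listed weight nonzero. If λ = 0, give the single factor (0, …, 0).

Compute c_i = Σ_j M_{ij} v_j with v = (1, 3, 0, -5, 1, 1):
  c_1 = (-2)·(1) + 0·3 + (-3)·(0) + (-1)·(-5) + (-2)·(1) + 0·1 = 1
  c_2 = (-3)·(1) + 0·3 + (-3)·(0) + (-1)·(-5) + (-2)·(1) + 0·1 = 0
  c_3 = 0·1 + (-1)·(3) + (-1)·(0) + (-1)·(-5) + (-1)·(1) + 0·1 = 1
  c_4 = 1·1 + (-1)·(3) + 4·0 + (0)·(-5) + 2·1 + 1·1 = 1
  c_5 = 0·1 + 2·3 + 0·0 + (1)·(-5) + 0·1 + 0·1 = 1
  c_6 = (-7)·(1) + 2·3 + (-10)·(0) + (-2)·(-5) + (-6)·(1) + (-1)·(1) = 2
Expand coordinatewise in base 2:
  c_1 = 1 = 1·2^0
  c_2 = 0
  c_3 = 1 = 1·2^0
  c_4 = 1 = 1·2^0
  c_5 = 1 = 1·2^0
  c_6 = 2 = 0·2^0 + 1·2^1
λ_0 = (1, 0, 1, 1, 1, 0)
λ_1 = (0, 0, 0, 0, 0, 1)

((1, 0, 1, 1, 1, 0), (0, 0, 0, 0, 0, 1))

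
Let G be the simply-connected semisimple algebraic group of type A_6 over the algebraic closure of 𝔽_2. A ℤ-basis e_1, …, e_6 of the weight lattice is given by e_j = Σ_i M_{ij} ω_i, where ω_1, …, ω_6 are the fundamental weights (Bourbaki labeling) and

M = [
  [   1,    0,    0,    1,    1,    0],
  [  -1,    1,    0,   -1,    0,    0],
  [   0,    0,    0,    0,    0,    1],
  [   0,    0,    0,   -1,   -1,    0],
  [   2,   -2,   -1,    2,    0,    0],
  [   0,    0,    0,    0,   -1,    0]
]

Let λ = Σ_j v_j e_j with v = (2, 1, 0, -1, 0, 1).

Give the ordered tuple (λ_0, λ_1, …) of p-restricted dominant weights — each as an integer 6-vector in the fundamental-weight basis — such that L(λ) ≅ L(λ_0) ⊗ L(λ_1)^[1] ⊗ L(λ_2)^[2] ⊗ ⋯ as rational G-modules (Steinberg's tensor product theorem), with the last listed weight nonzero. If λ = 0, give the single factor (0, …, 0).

((1, 0, 1, 1, 0, 0),)

Change of basis e → ω: c = M·v where v = (2, 1, 0, -1, 0, 1):
  c_1 = 1*2 + 0*1 + 0*0 + 1*-1 + 1*0 + 0*1 = 1
  c_2 = -1*2 + 1*1 + 0*0 + -1*-1 + 0*0 + 0*1 = 0
  c_3 = 0*2 + 0*1 + 0*0 + 0*-1 + 0*0 + 1*1 = 1
  c_4 = 0*2 + 0*1 + 0*0 + -1*-1 + -1*0 + 0*1 = 1
  c_5 = 2*2 + -2*1 + -1*0 + 2*-1 + 0*0 + 0*1 = 0
  c_6 = 0*2 + 0*1 + 0*0 + 0*-1 + -1*0 + 0*1 = 0
Writing each c_i in base p = 2:
  c_1 = 1 = 1·2^0
  c_2 = 0
  c_3 = 1 = 1·2^0
  c_4 = 1 = 1·2^0
  c_5 = 0
  c_6 = 0
λ_0 = (1, 0, 1, 1, 0, 0)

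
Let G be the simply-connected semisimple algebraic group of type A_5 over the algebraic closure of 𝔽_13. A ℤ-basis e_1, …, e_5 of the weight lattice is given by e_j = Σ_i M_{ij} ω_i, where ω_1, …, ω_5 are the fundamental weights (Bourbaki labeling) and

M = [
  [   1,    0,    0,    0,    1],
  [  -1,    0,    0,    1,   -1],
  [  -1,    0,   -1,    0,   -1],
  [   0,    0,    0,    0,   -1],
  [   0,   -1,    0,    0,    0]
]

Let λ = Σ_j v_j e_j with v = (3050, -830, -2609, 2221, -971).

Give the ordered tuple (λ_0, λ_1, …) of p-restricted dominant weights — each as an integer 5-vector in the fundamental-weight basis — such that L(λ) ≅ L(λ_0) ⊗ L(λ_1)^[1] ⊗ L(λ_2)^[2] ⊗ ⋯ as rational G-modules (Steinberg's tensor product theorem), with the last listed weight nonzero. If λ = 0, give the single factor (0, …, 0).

((12, 12, 10, 9, 11), (3, 10, 1, 9, 11), (12, 0, 3, 5, 4))

In the fundamental-weight basis, λ has coordinates c = M·v (v = (3050, -830, -2609, 2221, -971)):
  c_1 = (1)·(3050) + (0)·(-830) + (0)·(-2609) + (0)·(2221) + (1)·(-971) = 2079
  c_2 = (-1)·(3050) + (0)·(-830) + (0)·(-2609) + (1)·(2221) + (-1)·(-971) = 142
  c_3 = (-1)·(3050) + (0)·(-830) + (-1)·(-2609) + (0)·(2221) + (-1)·(-971) = 530
  c_4 = (0)·(3050) + (0)·(-830) + (0)·(-2609) + (0)·(2221) + (-1)·(-971) = 971
  c_5 = (0)·(3050) + (-1)·(-830) + (0)·(-2609) + (0)·(2221) + (0)·(-971) = 830
Base-13 expansion of each c_i:
  c_1 = 2079 = 12·13^0 + 3·13^1 + 12·13^2
  c_2 = 142 = 12·13^0 + 10·13^1
  c_3 = 530 = 10·13^0 + 1·13^1 + 3·13^2
  c_4 = 971 = 9·13^0 + 9·13^1 + 5·13^2
  c_5 = 830 = 11·13^0 + 11·13^1 + 4·13^2
Factor λ_0 = (12, 12, 10, 9, 11)
Factor λ_1 = (3, 10, 1, 9, 11)
Factor λ_2 = (12, 0, 3, 5, 4)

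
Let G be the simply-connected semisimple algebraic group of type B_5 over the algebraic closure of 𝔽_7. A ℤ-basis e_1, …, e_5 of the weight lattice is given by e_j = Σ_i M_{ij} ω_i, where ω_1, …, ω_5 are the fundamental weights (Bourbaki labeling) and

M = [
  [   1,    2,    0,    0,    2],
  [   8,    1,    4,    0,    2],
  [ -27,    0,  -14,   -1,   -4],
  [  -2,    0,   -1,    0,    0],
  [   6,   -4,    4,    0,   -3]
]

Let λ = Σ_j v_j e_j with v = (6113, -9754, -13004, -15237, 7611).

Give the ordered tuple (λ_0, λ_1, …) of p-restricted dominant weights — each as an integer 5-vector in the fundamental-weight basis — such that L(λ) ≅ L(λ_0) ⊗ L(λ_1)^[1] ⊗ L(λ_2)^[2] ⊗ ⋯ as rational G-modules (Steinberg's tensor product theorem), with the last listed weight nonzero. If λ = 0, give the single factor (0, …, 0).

((0, 4, 6, 1, 5), (2, 0, 4, 6, 1), (2, 6, 1, 1, 3), (5, 6, 5, 2, 2))

Compute c_i = Σ_j M_{ij} v_j with v = (6113, -9754, -13004, -15237, 7611):
  c_1 = 1*6113 + 2*-9754 + 0*-13004 + 0*-15237 + 2*7611 = 1827
  c_2 = 8*6113 + 1*-9754 + 4*-13004 + 0*-15237 + 2*7611 = 2356
  c_3 = -27*6113 + 0*-9754 + -14*-13004 + -1*-15237 + -4*7611 = 1798
  c_4 = -2*6113 + 0*-9754 + -1*-13004 + 0*-15237 + 0*7611 = 778
  c_5 = 6*6113 + -4*-9754 + 4*-13004 + 0*-15237 + -3*7611 = 845
Base-7 expansion of each c_i:
  c_1 = 1827 = 0·7^0 + 2·7^1 + 2·7^2 + 5·7^3
  c_2 = 2356 = 4·7^0 + 0·7^1 + 6·7^2 + 6·7^3
  c_3 = 1798 = 6·7^0 + 4·7^1 + 1·7^2 + 5·7^3
  c_4 = 778 = 1·7^0 + 6·7^1 + 1·7^2 + 2·7^3
  c_5 = 845 = 5·7^0 + 1·7^1 + 3·7^2 + 2·7^3
λ_0 = (0, 4, 6, 1, 5)
λ_1 = (2, 0, 4, 6, 1)
λ_2 = (2, 6, 1, 1, 3)
λ_3 = (5, 6, 5, 2, 2)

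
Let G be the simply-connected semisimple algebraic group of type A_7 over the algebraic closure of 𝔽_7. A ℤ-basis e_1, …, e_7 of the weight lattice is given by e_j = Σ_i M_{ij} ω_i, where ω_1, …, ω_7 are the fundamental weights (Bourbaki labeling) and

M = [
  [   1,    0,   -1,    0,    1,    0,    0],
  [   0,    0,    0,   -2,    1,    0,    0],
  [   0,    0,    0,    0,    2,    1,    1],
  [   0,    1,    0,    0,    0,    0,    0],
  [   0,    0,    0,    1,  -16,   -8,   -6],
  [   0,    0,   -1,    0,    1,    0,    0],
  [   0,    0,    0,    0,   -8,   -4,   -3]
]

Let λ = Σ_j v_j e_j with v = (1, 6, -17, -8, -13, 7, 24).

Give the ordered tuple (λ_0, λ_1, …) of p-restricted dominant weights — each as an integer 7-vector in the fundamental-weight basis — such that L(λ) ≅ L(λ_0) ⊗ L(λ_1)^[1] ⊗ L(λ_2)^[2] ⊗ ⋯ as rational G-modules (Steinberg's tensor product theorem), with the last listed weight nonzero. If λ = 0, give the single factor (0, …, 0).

((5, 3, 5, 6, 0, 4, 4),)

Change of basis e → ω: c = M·v where v = (1, 6, -17, -8, -13, 7, 24):
  c_1 = 1·1 + 0·6 + (-1)·(-17) + (0)·(-8) + (1)·(-13) + 0·7 + 0·24 = 5
  c_2 = 0·1 + 0·6 + (0)·(-17) + (-2)·(-8) + (1)·(-13) + 0·7 + 0·24 = 3
  c_3 = 0·1 + 0·6 + (0)·(-17) + (0)·(-8) + (2)·(-13) + 1·7 + 1·24 = 5
  c_4 = 0·1 + 1·6 + (0)·(-17) + (0)·(-8) + (0)·(-13) + 0·7 + 0·24 = 6
  c_5 = 0·1 + 0·6 + (0)·(-17) + (1)·(-8) + (-16)·(-13) + (-8)·(7) + (-6)·(24) = 0
  c_6 = 0·1 + 0·6 + (-1)·(-17) + (0)·(-8) + (1)·(-13) + 0·7 + 0·24 = 4
  c_7 = 0·1 + 0·6 + (0)·(-17) + (0)·(-8) + (-8)·(-13) + (-4)·(7) + (-3)·(24) = 4
Writing each c_i in base p = 7:
  c_1 = 5 = 5·7^0
  c_2 = 3 = 3·7^0
  c_3 = 5 = 5·7^0
  c_4 = 6 = 6·7^0
  c_5 = 0
  c_6 = 4 = 4·7^0
  c_7 = 4 = 4·7^0
λ_0 = (5, 3, 5, 6, 0, 4, 4)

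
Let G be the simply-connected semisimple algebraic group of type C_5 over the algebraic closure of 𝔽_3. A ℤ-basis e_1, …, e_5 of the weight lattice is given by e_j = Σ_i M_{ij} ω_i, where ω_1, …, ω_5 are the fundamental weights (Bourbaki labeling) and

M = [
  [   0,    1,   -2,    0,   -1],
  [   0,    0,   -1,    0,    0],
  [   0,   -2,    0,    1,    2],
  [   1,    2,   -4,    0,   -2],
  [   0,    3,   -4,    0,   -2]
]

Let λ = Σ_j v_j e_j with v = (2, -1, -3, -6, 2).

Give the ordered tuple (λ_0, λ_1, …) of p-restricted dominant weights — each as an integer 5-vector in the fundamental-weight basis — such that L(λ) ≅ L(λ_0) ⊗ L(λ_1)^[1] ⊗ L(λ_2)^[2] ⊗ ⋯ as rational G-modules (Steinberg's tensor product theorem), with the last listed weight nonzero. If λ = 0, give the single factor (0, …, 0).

Compute c_i = Σ_j M_{ij} v_j with v = (2, -1, -3, -6, 2):
  c_1 = 0·2 + (1)·(-1) + (-2)·(-3) + (0)·(-6) + (-1)·(2) = 3
  c_2 = 0·2 + (0)·(-1) + (-1)·(-3) + (0)·(-6) + 0·2 = 3
  c_3 = 0·2 + (-2)·(-1) + (0)·(-3) + (1)·(-6) + 2·2 = 0
  c_4 = 1·2 + (2)·(-1) + (-4)·(-3) + (0)·(-6) + (-2)·(2) = 8
  c_5 = 0·2 + (3)·(-1) + (-4)·(-3) + (0)·(-6) + (-2)·(2) = 5
Expand coordinatewise in base 3:
  c_1 = 3 = 0·3^0 + 1·3^1
  c_2 = 3 = 0·3^0 + 1·3^1
  c_3 = 0
  c_4 = 8 = 2·3^0 + 2·3^1
  c_5 = 5 = 2·3^0 + 1·3^1
p-restricted factor λ_0 = (0, 0, 0, 2, 2)
p-restricted factor λ_1 = (1, 1, 0, 2, 1)

((0, 0, 0, 2, 2), (1, 1, 0, 2, 1))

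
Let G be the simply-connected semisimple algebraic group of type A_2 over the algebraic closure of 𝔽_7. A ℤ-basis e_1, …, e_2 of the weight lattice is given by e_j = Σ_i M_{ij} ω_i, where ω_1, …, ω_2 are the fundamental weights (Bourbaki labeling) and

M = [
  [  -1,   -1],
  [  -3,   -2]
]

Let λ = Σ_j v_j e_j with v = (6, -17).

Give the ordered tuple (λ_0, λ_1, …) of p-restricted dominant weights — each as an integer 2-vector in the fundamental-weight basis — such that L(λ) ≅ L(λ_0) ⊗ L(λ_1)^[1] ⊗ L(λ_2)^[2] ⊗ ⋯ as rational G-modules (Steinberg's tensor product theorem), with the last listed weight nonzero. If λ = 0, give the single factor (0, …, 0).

((4, 2), (1, 2))

Compute c_i = Σ_j M_{ij} v_j with v = (6, -17):
  c_1 = (-1)·(6) + (-1)·(-17) = 11
  c_2 = (-3)·(6) + (-2)·(-17) = 16
Writing each c_i in base p = 7:
  c_1 = 11 = 4·7^0 + 1·7^1
  c_2 = 16 = 2·7^0 + 2·7^1
p-restricted factor λ_0 = (4, 2)
p-restricted factor λ_1 = (1, 2)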